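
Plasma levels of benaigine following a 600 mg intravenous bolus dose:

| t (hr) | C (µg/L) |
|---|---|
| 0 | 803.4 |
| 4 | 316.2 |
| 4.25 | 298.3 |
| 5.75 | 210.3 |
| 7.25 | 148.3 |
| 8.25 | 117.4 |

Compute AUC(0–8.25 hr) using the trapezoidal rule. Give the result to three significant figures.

Trapezoidal AUC_0→8.25:
  [0→4]: (803.4+316.2)/2 × 4 = 2239.2
  [4→4.25]: (316.2+298.3)/2 × 0.25 = 76.8125
  [4.25→5.75]: (298.3+210.3)/2 × 1.5 = 381.45
  [5.75→7.25]: (210.3+148.3)/2 × 1.5 = 268.95
  [7.25→8.25]: (148.3+117.4)/2 × 1 = 132.85
  Sum = 3099.2625 µg/L·hr

AUC = 3100 µg/L·hr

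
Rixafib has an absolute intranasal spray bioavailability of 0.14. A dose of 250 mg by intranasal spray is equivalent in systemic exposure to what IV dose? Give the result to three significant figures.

D_iv = 35.0 mg

Systemic exposure from an extravascular dose = F × D_ev, so the equivalent IV dose is F × D_ev.
D_iv = F × D_ev = 0.14 × 250 = 35 mg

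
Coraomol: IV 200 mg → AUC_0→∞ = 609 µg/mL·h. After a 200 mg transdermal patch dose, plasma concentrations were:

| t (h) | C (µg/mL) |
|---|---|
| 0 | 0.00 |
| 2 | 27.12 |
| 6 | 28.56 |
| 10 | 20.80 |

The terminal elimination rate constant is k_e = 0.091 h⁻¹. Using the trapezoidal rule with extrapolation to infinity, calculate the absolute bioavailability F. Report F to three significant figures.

F = 0.765

Trapezoidal AUC_0→10 (transdermal patch):
  [0→2]: (0.00+27.12)/2 × 2 = 27.12
  [2→6]: (27.12+28.56)/2 × 4 = 111.36
  [6→10]: (28.56+20.80)/2 × 4 = 98.72
  Sum = 237.2 µg/mL·h
Tail: C_last/k_e = 20.80/0.091 = 228.571
AUC_0→∞ (transdermal patch) = 237.2 + 228.571 = 465.771 µg/mL·h
F = (AUC_ev/D_ev)/(AUC_iv/D_iv) = (465.771/200)/(609/200) = 2.328855/3.045 = 0.7648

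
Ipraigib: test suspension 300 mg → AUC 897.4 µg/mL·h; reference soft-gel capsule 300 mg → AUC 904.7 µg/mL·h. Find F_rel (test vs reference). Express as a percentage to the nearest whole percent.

F_rel = (AUC_test/D_test) / (AUC_ref/D_ref)
      = (897.4/300) / (904.7/300)
      = 2.99133 / 3.01567 = 0.9919 = 99.19%

F_rel = 99%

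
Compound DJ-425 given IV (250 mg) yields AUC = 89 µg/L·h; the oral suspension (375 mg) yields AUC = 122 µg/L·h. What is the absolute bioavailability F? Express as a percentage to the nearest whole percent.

F = (AUC_ev / D_ev) / (AUC_iv / D_iv)
  = (122/375) / (89/250)
  = 0.325333 / 0.356 = 0.9139
  = 91.39%

F = 91%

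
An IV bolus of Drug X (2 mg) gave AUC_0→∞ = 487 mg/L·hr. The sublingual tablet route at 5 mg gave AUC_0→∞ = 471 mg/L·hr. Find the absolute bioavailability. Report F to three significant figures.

F = (AUC_ev / D_ev) / (AUC_iv / D_iv)
  = (471/5) / (487/2)
  = 94.2 / 243.5 = 0.3869

F = 0.387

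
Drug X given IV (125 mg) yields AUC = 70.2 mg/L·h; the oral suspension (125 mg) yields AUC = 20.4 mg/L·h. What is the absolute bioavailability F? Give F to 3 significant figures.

F = (AUC_ev / D_ev) / (AUC_iv / D_iv)
  = (20.4/125) / (70.2/125)
  = 0.1632 / 0.5616 = 0.2906

F = 0.291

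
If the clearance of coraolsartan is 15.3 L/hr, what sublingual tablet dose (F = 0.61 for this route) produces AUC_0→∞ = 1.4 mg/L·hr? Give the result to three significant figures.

Dose = CL × AUC_0→∞ / F
     = 15.3 × 1.4 / 0.61 = 35.1148 mg

Dose = 35.1 mg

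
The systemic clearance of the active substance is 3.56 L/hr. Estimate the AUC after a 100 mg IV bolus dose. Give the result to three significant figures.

AUC = 28.1 mg/L·hr

AUC_0→∞ = Dose_iv / CL
        = 100 / 3.56 = 28.0899 mg/L·hr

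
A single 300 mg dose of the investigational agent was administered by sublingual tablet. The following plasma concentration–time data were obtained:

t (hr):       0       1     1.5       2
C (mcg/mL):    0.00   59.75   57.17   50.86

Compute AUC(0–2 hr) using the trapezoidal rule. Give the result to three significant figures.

Trapezoidal AUC_0→2:
  [0→1]: (0.00+59.75)/2 × 1 = 29.875
  [1→1.5]: (59.75+57.17)/2 × 0.5 = 29.23
  [1.5→2]: (57.17+50.86)/2 × 0.5 = 27.0075
  Sum = 86.1125 mcg/mL·hr

AUC = 86.1 mcg/mL·hr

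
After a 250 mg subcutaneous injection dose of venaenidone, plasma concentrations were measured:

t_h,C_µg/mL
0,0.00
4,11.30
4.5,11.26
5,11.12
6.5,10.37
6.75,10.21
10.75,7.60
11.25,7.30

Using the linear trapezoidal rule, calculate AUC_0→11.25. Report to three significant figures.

Trapezoidal AUC_0→11.25:
  [0→4]: (0.00+11.30)/2 × 4 = 22.6
  [4→4.5]: (11.30+11.26)/2 × 0.5 = 5.64
  [4.5→5]: (11.26+11.12)/2 × 0.5 = 5.595
  [5→6.5]: (11.12+10.37)/2 × 1.5 = 16.1175
  [6.5→6.75]: (10.37+10.21)/2 × 0.25 = 2.5725
  [6.75→10.75]: (10.21+7.60)/2 × 4 = 35.62
  [10.75→11.25]: (7.60+7.30)/2 × 0.5 = 3.725
  Sum = 91.87 µg/mL·h

AUC = 91.9 µg/mL·h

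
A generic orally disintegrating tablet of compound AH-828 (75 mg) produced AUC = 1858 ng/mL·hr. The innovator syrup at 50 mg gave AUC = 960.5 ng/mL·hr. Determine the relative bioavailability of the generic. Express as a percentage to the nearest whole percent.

F_rel = (AUC_test/D_test) / (AUC_ref/D_ref)
      = (1858/75) / (960.5/50)
      = 24.7733 / 19.21 = 1.2896 = 128.96%

F_rel = 129%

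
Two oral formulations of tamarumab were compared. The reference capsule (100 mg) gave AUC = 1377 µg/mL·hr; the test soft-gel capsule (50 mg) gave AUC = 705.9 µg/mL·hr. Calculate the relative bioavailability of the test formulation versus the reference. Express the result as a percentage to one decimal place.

F_rel = 102.5%

F_rel = (AUC_test/D_test) / (AUC_ref/D_ref)
      = (705.9/50) / (1377/100)
      = 14.118 / 13.77 = 1.0253 = 102.53%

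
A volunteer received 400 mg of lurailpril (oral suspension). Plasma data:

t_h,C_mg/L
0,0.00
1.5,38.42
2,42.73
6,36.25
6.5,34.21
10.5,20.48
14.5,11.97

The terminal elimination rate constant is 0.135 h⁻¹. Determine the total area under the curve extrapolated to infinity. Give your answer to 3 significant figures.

AUC = 488 mg/L·h

Trapezoidal AUC_0→14.5:
  [0→1.5]: (0.00+38.42)/2 × 1.5 = 28.815
  [1.5→2]: (38.42+42.73)/2 × 0.5 = 20.2875
  [2→6]: (42.73+36.25)/2 × 4 = 157.96
  [6→6.5]: (36.25+34.21)/2 × 0.5 = 17.615
  [6.5→10.5]: (34.21+20.48)/2 × 4 = 109.38
  [10.5→14.5]: (20.48+11.97)/2 × 4 = 64.9
  Sum = 398.9575 mg/L·h
Extrapolated tail: C_last / k_e = 11.97 / 0.135 = 88.667
AUC_0→∞ = 398.9575 + 88.667 = 487.6245 mg/L·h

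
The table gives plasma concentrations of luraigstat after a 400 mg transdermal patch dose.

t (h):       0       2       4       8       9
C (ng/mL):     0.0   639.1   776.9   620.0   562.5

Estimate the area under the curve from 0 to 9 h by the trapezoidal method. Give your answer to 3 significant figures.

Trapezoidal AUC_0→9:
  [0→2]: (0.0+639.1)/2 × 2 = 639.1
  [2→4]: (639.1+776.9)/2 × 2 = 1416.0
  [4→8]: (776.9+620.0)/2 × 4 = 2793.8
  [8→9]: (620.0+562.5)/2 × 1 = 591.25
  Sum = 5440.15 ng/mL·h

AUC = 5440 ng/mL·h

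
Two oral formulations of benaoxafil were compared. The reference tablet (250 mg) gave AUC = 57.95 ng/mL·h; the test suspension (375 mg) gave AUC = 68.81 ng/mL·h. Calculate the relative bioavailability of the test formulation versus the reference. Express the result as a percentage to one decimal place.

F_rel = 79.2%

F_rel = (AUC_test/D_test) / (AUC_ref/D_ref)
      = (68.81/375) / (57.95/250)
      = 0.183493 / 0.2318 = 0.7916 = 79.16%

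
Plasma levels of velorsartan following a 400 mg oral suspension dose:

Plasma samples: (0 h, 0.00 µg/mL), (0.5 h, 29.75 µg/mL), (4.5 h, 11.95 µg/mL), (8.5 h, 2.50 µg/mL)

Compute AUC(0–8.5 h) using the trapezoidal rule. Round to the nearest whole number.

AUC = 120 µg/mL·h

Trapezoidal AUC_0→8.5:
  [0→0.5]: (0.00+29.75)/2 × 0.5 = 7.4375
  [0.5→4.5]: (29.75+11.95)/2 × 4 = 83.4
  [4.5→8.5]: (11.95+2.50)/2 × 4 = 28.9
  Sum = 119.7375 µg/mL·h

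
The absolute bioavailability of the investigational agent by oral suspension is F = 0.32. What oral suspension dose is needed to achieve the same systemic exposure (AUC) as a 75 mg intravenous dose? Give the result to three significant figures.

For equal systemic exposure: F × D_ev = D_iv
D_ev = D_iv / F = 75 / 0.32 = 234.375 mg

D_oral = 234 mg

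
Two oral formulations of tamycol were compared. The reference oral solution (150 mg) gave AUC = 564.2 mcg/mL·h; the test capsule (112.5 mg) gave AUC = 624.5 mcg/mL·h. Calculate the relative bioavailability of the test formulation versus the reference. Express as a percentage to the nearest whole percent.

F_rel = (AUC_test/D_test) / (AUC_ref/D_ref)
      = (624.5/112.5) / (564.2/150)
      = 5.55111 / 3.76133 = 1.4758 = 147.58%

F_rel = 148%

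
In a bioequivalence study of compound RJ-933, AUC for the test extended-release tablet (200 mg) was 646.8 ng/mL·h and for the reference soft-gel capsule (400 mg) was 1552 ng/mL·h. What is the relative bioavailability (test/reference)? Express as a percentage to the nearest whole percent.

F_rel = (AUC_test/D_test) / (AUC_ref/D_ref)
      = (646.8/200) / (1552/400)
      = 3.234 / 3.88 = 0.8335 = 83.35%

F_rel = 83%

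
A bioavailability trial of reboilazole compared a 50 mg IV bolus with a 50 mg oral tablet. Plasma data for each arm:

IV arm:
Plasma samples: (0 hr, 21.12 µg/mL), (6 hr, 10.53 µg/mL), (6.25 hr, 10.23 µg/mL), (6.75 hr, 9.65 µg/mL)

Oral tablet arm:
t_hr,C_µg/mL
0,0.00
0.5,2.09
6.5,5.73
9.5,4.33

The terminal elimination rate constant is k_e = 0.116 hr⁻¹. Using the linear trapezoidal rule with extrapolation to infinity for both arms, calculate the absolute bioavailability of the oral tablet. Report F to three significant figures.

Trapezoidal AUC_0→6.75 (IV):
  [0→6]: (21.12+10.53)/2 × 6 = 94.95
  [6→6.25]: (10.53+10.23)/2 × 0.25 = 2.595
  [6.25→6.75]: (10.23+9.65)/2 × 0.5 = 4.97
  Sum = 102.515 µg/mL·hr
IV tail: 9.65/0.116 = 83.190; AUC_iv,0→∞ = 102.515 + 83.190 = 185.705 µg/mL·hr
Trapezoidal AUC_0→9.5 (oral tablet):
  [0→0.5]: (0.00+2.09)/2 × 0.5 = 0.5225
  [0.5→6.5]: (2.09+5.73)/2 × 6 = 23.46
  [6.5→9.5]: (5.73+4.33)/2 × 3 = 15.09
  Sum = 39.0725 µg/mL·hr
oral tablet tail: 4.33/0.116 = 37.328; AUC_ev,0→∞ = 39.0725 + 37.328 = 76.4005 µg/mL·hr
F = (AUC_ev/D_ev)/(AUC_iv/D_iv) = (76.4005/50)/(185.705/50) = 1.52801/3.7141 = 0.4114

F = 0.411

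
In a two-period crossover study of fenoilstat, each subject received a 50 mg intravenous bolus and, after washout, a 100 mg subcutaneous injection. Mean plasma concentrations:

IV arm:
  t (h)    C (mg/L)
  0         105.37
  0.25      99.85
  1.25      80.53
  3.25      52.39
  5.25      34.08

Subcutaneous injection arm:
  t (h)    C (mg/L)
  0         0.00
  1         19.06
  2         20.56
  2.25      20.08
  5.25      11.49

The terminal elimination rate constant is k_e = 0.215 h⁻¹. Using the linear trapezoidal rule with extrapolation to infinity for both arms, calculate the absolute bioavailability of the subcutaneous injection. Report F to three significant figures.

F = 0.137

Trapezoidal AUC_0→5.25 (IV):
  [0→0.25]: (105.37+99.85)/2 × 0.25 = 25.6525
  [0.25→1.25]: (99.85+80.53)/2 × 1 = 90.19
  [1.25→3.25]: (80.53+52.39)/2 × 2 = 132.92
  [3.25→5.25]: (52.39+34.08)/2 × 2 = 86.47
  Sum = 335.2325 mg/L·h
IV tail: 34.08/0.215 = 158.512; AUC_iv,0→∞ = 335.2325 + 158.512 = 493.7445 mg/L·h
Trapezoidal AUC_0→5.25 (subcutaneous injection):
  [0→1]: (0.00+19.06)/2 × 1 = 9.53
  [1→2]: (19.06+20.56)/2 × 1 = 19.81
  [2→2.25]: (20.56+20.08)/2 × 0.25 = 5.08
  [2.25→5.25]: (20.08+11.49)/2 × 3 = 47.355
  Sum = 81.775 mg/L·h
subcutaneous injection tail: 11.49/0.215 = 53.442; AUC_ev,0→∞ = 81.775 + 53.442 = 135.217 mg/L·h
F = (AUC_ev/D_ev)/(AUC_iv/D_iv) = (135.217/100)/(493.7445/50) = 1.35217/9.87489 = 0.1369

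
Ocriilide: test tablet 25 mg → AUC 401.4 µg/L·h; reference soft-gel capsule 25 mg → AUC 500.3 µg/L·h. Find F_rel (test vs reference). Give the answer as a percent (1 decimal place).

F_rel = (AUC_test/D_test) / (AUC_ref/D_ref)
      = (401.4/25) / (500.3/25)
      = 16.056 / 20.012 = 0.8023 = 80.23%

F_rel = 80.2%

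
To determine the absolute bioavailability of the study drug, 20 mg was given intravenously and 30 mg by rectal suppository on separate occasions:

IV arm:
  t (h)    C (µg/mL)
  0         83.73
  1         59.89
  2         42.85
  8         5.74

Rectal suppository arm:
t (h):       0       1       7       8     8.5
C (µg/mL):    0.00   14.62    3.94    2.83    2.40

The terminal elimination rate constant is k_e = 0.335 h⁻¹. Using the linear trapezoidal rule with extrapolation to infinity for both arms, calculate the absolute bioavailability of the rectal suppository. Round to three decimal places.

F = 0.174

Trapezoidal AUC_0→8 (IV):
  [0→1]: (83.73+59.89)/2 × 1 = 71.81
  [1→2]: (59.89+42.85)/2 × 1 = 51.37
  [2→8]: (42.85+5.74)/2 × 6 = 145.77
  Sum = 268.95 µg/mL·h
IV tail: 5.74/0.335 = 17.134; AUC_iv,0→∞ = 268.95 + 17.134 = 286.084 µg/mL·h
Trapezoidal AUC_0→8.5 (rectal suppository):
  [0→1]: (0.00+14.62)/2 × 1 = 7.31
  [1→7]: (14.62+3.94)/2 × 6 = 55.68
  [7→8]: (3.94+2.83)/2 × 1 = 3.385
  [8→8.5]: (2.83+2.40)/2 × 0.5 = 1.3075
  Sum = 67.6825 µg/mL·h
rectal suppository tail: 2.40/0.335 = 7.164; AUC_ev,0→∞ = 67.6825 + 7.164 = 74.8465 µg/mL·h
F = (AUC_ev/D_ev)/(AUC_iv/D_iv) = (74.8465/30)/(286.084/20) = 2.49488/14.3042 = 0.1744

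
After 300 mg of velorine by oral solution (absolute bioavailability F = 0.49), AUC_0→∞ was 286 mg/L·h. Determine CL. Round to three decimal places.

CL = 0.514 L/h

CL = F × Dose / AUC_0→∞
   = 0.49 × 300 / 286 = 0.513986 L/h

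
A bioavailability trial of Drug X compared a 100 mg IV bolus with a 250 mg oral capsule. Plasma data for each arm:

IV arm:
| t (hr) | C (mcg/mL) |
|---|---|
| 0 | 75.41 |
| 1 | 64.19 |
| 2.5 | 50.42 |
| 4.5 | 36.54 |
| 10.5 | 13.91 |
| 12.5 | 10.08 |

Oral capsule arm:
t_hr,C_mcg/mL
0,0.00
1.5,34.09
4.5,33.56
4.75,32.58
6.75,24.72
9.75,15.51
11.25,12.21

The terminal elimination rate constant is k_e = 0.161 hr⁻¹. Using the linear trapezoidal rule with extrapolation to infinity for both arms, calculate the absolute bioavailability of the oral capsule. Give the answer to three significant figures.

Trapezoidal AUC_0→12.5 (IV):
  [0→1]: (75.41+64.19)/2 × 1 = 69.8
  [1→2.5]: (64.19+50.42)/2 × 1.5 = 85.9575
  [2.5→4.5]: (50.42+36.54)/2 × 2 = 86.96
  [4.5→10.5]: (36.54+13.91)/2 × 6 = 151.35
  [10.5→12.5]: (13.91+10.08)/2 × 2 = 23.99
  Sum = 418.0575 mcg/mL·hr
IV tail: 10.08/0.161 = 62.609; AUC_iv,0→∞ = 418.0575 + 62.609 = 480.6665 mcg/mL·hr
Trapezoidal AUC_0→11.25 (oral capsule):
  [0→1.5]: (0.00+34.09)/2 × 1.5 = 25.5675
  [1.5→4.5]: (34.09+33.56)/2 × 3 = 101.475
  [4.5→4.75]: (33.56+32.58)/2 × 0.25 = 8.2675
  [4.75→6.75]: (32.58+24.72)/2 × 2 = 57.3
  [6.75→9.75]: (24.72+15.51)/2 × 3 = 60.345
  [9.75→11.25]: (15.51+12.21)/2 × 1.5 = 20.79
  Sum = 273.745 mcg/mL·hr
oral capsule tail: 12.21/0.161 = 75.839; AUC_ev,0→∞ = 273.745 + 75.839 = 349.584 mcg/mL·hr
F = (AUC_ev/D_ev)/(AUC_iv/D_iv) = (349.584/250)/(480.6665/100) = 1.398336/4.806665 = 0.2909

F = 0.291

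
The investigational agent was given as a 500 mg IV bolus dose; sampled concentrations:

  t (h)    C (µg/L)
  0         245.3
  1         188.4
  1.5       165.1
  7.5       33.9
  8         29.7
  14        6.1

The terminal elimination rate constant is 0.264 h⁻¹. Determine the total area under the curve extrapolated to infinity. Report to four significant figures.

Trapezoidal AUC_0→14:
  [0→1]: (245.3+188.4)/2 × 1 = 216.85
  [1→1.5]: (188.4+165.1)/2 × 0.5 = 88.375
  [1.5→7.5]: (165.1+33.9)/2 × 6 = 597.0
  [7.5→8]: (33.9+29.7)/2 × 0.5 = 15.9
  [8→14]: (29.7+6.1)/2 × 6 = 107.4
  Sum = 1025.525 µg/L·h
Extrapolated tail: C_last / k_e = 6.1 / 0.264 = 23.106
AUC_0→∞ = 1025.525 + 23.106 = 1048.631 µg/L·h

AUC = 1049 µg/L·h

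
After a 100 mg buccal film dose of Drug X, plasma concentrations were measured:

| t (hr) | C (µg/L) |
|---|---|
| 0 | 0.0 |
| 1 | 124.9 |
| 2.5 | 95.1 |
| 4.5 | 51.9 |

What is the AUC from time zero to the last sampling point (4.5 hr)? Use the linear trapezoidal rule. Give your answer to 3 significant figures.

Trapezoidal AUC_0→4.5:
  [0→1]: (0.0+124.9)/2 × 1 = 62.45
  [1→2.5]: (124.9+95.1)/2 × 1.5 = 165.0
  [2.5→4.5]: (95.1+51.9)/2 × 2 = 147.0
  Sum = 374.45 µg/L·hr

AUC = 374 µg/L·hr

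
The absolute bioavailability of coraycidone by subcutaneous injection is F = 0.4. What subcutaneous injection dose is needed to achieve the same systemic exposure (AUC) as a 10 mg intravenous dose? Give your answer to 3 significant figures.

For equal systemic exposure: F × D_ev = D_iv
D_ev = D_iv / F = 10 / 0.4 = 25 mg

D_subcutaneous = 25.0 mg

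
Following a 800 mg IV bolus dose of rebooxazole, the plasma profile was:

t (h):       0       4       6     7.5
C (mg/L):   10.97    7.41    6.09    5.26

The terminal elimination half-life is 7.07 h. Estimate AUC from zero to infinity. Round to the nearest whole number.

AUC = 112 mg/L·h

Trapezoidal AUC_0→7.5:
  [0→4]: (10.97+7.41)/2 × 4 = 36.76
  [4→6]: (7.41+6.09)/2 × 2 = 13.5
  [6→7.5]: (6.09+5.26)/2 × 1.5 = 8.5125
  Sum = 58.7725 mg/L·h
k_e = ln2 / t½ = 0.693147 / 7.07 = 0.0980 h^-1
Extrapolated tail: C_last / k_e = 5.26 / 0.098 = 53.673
AUC_0→∞ = 58.7725 + 53.673 = 112.4455 mg/L·h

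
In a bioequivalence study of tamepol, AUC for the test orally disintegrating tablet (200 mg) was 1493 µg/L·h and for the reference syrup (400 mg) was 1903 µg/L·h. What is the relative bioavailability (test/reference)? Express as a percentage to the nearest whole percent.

F_rel = (AUC_test/D_test) / (AUC_ref/D_ref)
      = (1493/200) / (1903/400)
      = 7.465 / 4.7575 = 1.5691 = 156.91%

F_rel = 157%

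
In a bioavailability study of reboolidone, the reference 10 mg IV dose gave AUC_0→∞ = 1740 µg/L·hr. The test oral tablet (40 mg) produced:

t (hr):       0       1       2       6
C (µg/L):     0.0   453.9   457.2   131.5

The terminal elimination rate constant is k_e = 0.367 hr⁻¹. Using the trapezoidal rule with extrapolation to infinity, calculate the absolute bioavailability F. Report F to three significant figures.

Trapezoidal AUC_0→6 (oral tablet):
  [0→1]: (0.0+453.9)/2 × 1 = 226.95
  [1→2]: (453.9+457.2)/2 × 1 = 455.55
  [2→6]: (457.2+131.5)/2 × 4 = 1177.4
  Sum = 1859.9 µg/L·hr
Tail: C_last/k_e = 131.5/0.367 = 358.311
AUC_0→∞ (oral tablet) = 1859.9 + 358.311 = 2218.211 µg/L·hr
F = (AUC_ev/D_ev)/(AUC_iv/D_iv) = (2218.211/40)/(1740/10) = 55.455275/174 = 0.3187

F = 0.319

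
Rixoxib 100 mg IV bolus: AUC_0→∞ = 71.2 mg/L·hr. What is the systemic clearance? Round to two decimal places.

CL = 1.40 L/hr

CL = Dose_iv / AUC_0→∞
   = 100 / 71.2 = 1.40449 L/hr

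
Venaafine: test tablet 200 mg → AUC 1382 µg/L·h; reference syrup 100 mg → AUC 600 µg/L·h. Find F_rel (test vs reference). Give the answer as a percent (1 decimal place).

F_rel = 115.2%

F_rel = (AUC_test/D_test) / (AUC_ref/D_ref)
      = (1382/200) / (600/100)
      = 6.91 / 6 = 1.1517 = 115.17%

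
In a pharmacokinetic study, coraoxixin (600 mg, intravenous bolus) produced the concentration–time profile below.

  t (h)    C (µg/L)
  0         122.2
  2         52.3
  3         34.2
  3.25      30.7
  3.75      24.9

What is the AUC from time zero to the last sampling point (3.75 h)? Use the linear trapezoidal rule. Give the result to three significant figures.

Trapezoidal AUC_0→3.75:
  [0→2]: (122.2+52.3)/2 × 2 = 174.5
  [2→3]: (52.3+34.2)/2 × 1 = 43.25
  [3→3.25]: (34.2+30.7)/2 × 0.25 = 8.1125
  [3.25→3.75]: (30.7+24.9)/2 × 0.5 = 13.9
  Sum = 239.7625 µg/L·h

AUC = 240 µg/L·h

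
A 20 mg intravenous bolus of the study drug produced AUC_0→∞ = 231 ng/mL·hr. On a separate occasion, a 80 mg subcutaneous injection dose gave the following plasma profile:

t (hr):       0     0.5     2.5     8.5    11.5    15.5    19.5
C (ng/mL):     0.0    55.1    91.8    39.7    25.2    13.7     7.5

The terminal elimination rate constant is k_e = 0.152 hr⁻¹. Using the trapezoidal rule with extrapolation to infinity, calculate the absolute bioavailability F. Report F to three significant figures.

Trapezoidal AUC_0→19.5 (subcutaneous injection):
  [0→0.5]: (0.0+55.1)/2 × 0.5 = 13.775
  [0.5→2.5]: (55.1+91.8)/2 × 2 = 146.9
  [2.5→8.5]: (91.8+39.7)/2 × 6 = 394.5
  [8.5→11.5]: (39.7+25.2)/2 × 3 = 97.35
  [11.5→15.5]: (25.2+13.7)/2 × 4 = 77.8
  [15.5→19.5]: (13.7+7.5)/2 × 4 = 42.4
  Sum = 772.725 ng/mL·hr
Tail: C_last/k_e = 7.5/0.152 = 49.342
AUC_0→∞ (subcutaneous injection) = 772.725 + 49.342 = 822.067 ng/mL·hr
F = (AUC_ev/D_ev)/(AUC_iv/D_iv) = (822.067/80)/(231/20) = 10.2758/11.55 = 0.8897

F = 0.890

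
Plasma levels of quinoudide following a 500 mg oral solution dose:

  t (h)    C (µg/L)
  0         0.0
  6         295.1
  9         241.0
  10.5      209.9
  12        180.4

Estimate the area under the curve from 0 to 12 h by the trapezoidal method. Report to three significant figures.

AUC = 2320 µg/L·h

Trapezoidal AUC_0→12:
  [0→6]: (0.0+295.1)/2 × 6 = 885.3
  [6→9]: (295.1+241.0)/2 × 3 = 804.15
  [9→10.5]: (241.0+209.9)/2 × 1.5 = 338.175
  [10.5→12]: (209.9+180.4)/2 × 1.5 = 292.725
  Sum = 2320.35 µg/L·h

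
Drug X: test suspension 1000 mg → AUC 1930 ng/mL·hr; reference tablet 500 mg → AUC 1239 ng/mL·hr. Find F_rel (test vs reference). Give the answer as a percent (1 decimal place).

F_rel = (AUC_test/D_test) / (AUC_ref/D_ref)
      = (1930/1000) / (1239/500)
      = 1.93 / 2.478 = 0.7789 = 77.89%

F_rel = 77.9%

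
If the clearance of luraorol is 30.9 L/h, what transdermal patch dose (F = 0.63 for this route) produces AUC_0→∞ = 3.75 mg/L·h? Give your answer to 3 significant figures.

Dose = 184 mg

Dose = CL × AUC_0→∞ / F
     = 30.9 × 3.75 / 0.63 = 183.929 mg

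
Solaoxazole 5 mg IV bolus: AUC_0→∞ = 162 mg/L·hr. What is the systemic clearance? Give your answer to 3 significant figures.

CL = Dose_iv / AUC_0→∞
   = 5 / 162 = 0.0308642 L/hr

CL = 0.0309 L/hr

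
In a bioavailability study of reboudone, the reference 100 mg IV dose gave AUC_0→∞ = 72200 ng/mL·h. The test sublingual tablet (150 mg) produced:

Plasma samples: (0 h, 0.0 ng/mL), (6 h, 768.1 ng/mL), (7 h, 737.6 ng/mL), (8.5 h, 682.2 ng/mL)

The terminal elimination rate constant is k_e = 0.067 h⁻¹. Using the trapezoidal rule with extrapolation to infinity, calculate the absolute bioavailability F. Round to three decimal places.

F = 0.132

Trapezoidal AUC_0→8.5 (sublingual tablet):
  [0→6]: (0.0+768.1)/2 × 6 = 2304.3
  [6→7]: (768.1+737.6)/2 × 1 = 752.85
  [7→8.5]: (737.6+682.2)/2 × 1.5 = 1064.85
  Sum = 4122.0 ng/mL·h
Tail: C_last/k_e = 682.2/0.067 = 10182.090
AUC_0→∞ (sublingual tablet) = 4122.0 + 10182.090 = 14304.09 ng/mL·h
F = (AUC_ev/D_ev)/(AUC_iv/D_iv) = (14304.09/150)/(72200/100) = 95.3606/722 = 0.1321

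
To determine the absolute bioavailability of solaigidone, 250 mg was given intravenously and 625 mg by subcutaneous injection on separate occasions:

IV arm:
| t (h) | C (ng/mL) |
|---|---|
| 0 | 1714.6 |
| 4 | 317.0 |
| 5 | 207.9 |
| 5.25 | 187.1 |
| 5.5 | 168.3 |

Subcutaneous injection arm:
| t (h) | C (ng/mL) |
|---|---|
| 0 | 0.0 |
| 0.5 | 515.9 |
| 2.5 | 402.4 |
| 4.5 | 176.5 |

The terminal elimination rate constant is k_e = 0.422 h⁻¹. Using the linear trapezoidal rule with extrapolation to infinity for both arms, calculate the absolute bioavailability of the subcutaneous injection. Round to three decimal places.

F = 0.170

Trapezoidal AUC_0→5.5 (IV):
  [0→4]: (1714.6+317.0)/2 × 4 = 4063.2
  [4→5]: (317.0+207.9)/2 × 1 = 262.45
  [5→5.25]: (207.9+187.1)/2 × 0.25 = 49.375
  [5.25→5.5]: (187.1+168.3)/2 × 0.25 = 44.425
  Sum = 4419.45 ng/mL·h
IV tail: 168.3/0.422 = 398.815; AUC_iv,0→∞ = 4419.45 + 398.815 = 4818.265 ng/mL·h
Trapezoidal AUC_0→4.5 (subcutaneous injection):
  [0→0.5]: (0.0+515.9)/2 × 0.5 = 128.975
  [0.5→2.5]: (515.9+402.4)/2 × 2 = 918.3
  [2.5→4.5]: (402.4+176.5)/2 × 2 = 578.9
  Sum = 1626.175 ng/mL·h
subcutaneous injection tail: 176.5/0.422 = 418.246; AUC_ev,0→∞ = 1626.175 + 418.246 = 2044.421 ng/mL·h
F = (AUC_ev/D_ev)/(AUC_iv/D_iv) = (2044.421/625)/(4818.265/250) = 3.2710736/19.27306 = 0.1697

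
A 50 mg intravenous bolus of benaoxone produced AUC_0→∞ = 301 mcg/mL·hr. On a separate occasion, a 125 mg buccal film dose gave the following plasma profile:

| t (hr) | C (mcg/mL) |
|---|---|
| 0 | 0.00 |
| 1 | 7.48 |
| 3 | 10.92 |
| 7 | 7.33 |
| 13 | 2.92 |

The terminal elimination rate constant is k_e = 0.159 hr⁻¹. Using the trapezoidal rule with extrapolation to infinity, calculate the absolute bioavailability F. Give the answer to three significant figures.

Trapezoidal AUC_0→13 (buccal film):
  [0→1]: (0.00+7.48)/2 × 1 = 3.74
  [1→3]: (7.48+10.92)/2 × 2 = 18.4
  [3→7]: (10.92+7.33)/2 × 4 = 36.5
  [7→13]: (7.33+2.92)/2 × 6 = 30.75
  Sum = 89.39 mcg/mL·hr
Tail: C_last/k_e = 2.92/0.159 = 18.365
AUC_0→∞ (buccal film) = 89.39 + 18.365 = 107.755 mcg/mL·hr
F = (AUC_ev/D_ev)/(AUC_iv/D_iv) = (107.755/125)/(301/50) = 0.86204/6.02 = 0.1432

F = 0.143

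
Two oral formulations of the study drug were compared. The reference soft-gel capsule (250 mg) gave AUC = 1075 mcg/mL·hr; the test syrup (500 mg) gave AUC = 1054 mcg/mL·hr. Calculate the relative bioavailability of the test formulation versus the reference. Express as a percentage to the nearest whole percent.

F_rel = (AUC_test/D_test) / (AUC_ref/D_ref)
      = (1054/500) / (1075/250)
      = 2.108 / 4.3 = 0.4902 = 49.02%

F_rel = 49%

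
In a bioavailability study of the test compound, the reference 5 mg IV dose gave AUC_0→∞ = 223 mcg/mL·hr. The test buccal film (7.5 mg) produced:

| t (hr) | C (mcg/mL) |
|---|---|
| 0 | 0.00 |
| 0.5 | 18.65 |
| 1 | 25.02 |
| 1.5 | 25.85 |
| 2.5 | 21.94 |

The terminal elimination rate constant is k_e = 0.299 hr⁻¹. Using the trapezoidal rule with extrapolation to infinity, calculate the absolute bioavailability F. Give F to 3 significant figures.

F = 0.375

Trapezoidal AUC_0→2.5 (buccal film):
  [0→0.5]: (0.00+18.65)/2 × 0.5 = 4.6625
  [0.5→1]: (18.65+25.02)/2 × 0.5 = 10.9175
  [1→1.5]: (25.02+25.85)/2 × 0.5 = 12.7175
  [1.5→2.5]: (25.85+21.94)/2 × 1 = 23.895
  Sum = 52.1925 mcg/mL·hr
Tail: C_last/k_e = 21.94/0.299 = 73.378
AUC_0→∞ (buccal film) = 52.1925 + 73.378 = 125.5705 mcg/mL·hr
F = (AUC_ev/D_ev)/(AUC_iv/D_iv) = (125.5705/7.5)/(223/5) = 16.7427/44.6 = 0.3754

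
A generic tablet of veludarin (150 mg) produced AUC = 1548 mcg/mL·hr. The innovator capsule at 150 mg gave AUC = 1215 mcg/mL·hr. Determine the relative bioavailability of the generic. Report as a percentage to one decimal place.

F_rel = (AUC_test/D_test) / (AUC_ref/D_ref)
      = (1548/150) / (1215/150)
      = 10.32 / 8.1 = 1.2741 = 127.41%

F_rel = 127.4%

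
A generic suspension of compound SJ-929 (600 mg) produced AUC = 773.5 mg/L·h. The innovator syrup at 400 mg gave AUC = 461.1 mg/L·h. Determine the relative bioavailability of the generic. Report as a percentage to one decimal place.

F_rel = (AUC_test/D_test) / (AUC_ref/D_ref)
      = (773.5/600) / (461.1/400)
      = 1.28917 / 1.15275 = 1.1183 = 111.83%

F_rel = 111.8%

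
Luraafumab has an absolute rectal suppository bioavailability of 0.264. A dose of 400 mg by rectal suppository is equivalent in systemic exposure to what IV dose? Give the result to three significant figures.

Systemic exposure from an extravascular dose = F × D_ev, so the equivalent IV dose is F × D_ev.
D_iv = F × D_ev = 0.264 × 400 = 105.6 mg

D_iv = 106 mg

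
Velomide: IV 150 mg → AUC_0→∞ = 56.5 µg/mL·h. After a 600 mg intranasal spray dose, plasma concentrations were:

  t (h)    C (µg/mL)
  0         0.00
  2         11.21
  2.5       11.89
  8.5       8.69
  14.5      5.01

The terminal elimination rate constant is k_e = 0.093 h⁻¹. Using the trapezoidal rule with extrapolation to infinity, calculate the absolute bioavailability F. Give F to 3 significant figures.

F = 0.769

Trapezoidal AUC_0→14.5 (intranasal spray):
  [0→2]: (0.00+11.21)/2 × 2 = 11.21
  [2→2.5]: (11.21+11.89)/2 × 0.5 = 5.775
  [2.5→8.5]: (11.89+8.69)/2 × 6 = 61.74
  [8.5→14.5]: (8.69+5.01)/2 × 6 = 41.1
  Sum = 119.825 µg/mL·h
Tail: C_last/k_e = 5.01/0.093 = 53.871
AUC_0→∞ (intranasal spray) = 119.825 + 53.871 = 173.696 µg/mL·h
F = (AUC_ev/D_ev)/(AUC_iv/D_iv) = (173.696/600)/(56.5/150) = 0.289493/0.376667 = 0.7686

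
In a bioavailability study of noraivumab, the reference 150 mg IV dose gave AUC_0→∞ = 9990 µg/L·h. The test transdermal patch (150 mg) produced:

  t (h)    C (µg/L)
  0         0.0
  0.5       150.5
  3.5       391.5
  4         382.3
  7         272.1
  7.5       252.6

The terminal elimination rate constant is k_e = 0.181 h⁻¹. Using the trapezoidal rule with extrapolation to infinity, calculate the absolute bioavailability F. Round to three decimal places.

Trapezoidal AUC_0→7.5 (transdermal patch):
  [0→0.5]: (0.0+150.5)/2 × 0.5 = 37.625
  [0.5→3.5]: (150.5+391.5)/2 × 3 = 813.0
  [3.5→4]: (391.5+382.3)/2 × 0.5 = 193.45
  [4→7]: (382.3+272.1)/2 × 3 = 981.6
  [7→7.5]: (272.1+252.6)/2 × 0.5 = 131.175
  Sum = 2156.85 µg/L·h
Tail: C_last/k_e = 252.6/0.181 = 1395.580
AUC_0→∞ (transdermal patch) = 2156.85 + 1395.580 = 3552.43 µg/L·h
F = (AUC_ev/D_ev)/(AUC_iv/D_iv) = (3552.43/150)/(9990/150) = 23.6829/66.6 = 0.3556

F = 0.356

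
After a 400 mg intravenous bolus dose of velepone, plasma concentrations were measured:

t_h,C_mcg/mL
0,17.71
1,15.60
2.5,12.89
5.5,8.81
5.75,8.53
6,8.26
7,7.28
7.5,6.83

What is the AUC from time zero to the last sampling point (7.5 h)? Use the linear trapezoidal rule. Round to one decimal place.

Trapezoidal AUC_0→7.5:
  [0→1]: (17.71+15.60)/2 × 1 = 16.655
  [1→2.5]: (15.60+12.89)/2 × 1.5 = 21.3675
  [2.5→5.5]: (12.89+8.81)/2 × 3 = 32.55
  [5.5→5.75]: (8.81+8.53)/2 × 0.25 = 2.1675
  [5.75→6]: (8.53+8.26)/2 × 0.25 = 2.09875
  [6→7]: (8.26+7.28)/2 × 1 = 7.77
  [7→7.5]: (7.28+6.83)/2 × 0.5 = 3.5275
  Sum = 86.13625 mcg/mL·h

AUC = 86.1 mcg/mL·h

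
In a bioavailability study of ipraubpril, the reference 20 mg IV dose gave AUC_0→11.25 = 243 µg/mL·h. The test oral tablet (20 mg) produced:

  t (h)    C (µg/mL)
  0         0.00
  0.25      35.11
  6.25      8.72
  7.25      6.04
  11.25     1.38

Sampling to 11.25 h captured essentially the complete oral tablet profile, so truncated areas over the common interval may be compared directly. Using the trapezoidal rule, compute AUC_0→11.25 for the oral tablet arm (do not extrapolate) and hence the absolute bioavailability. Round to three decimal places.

F = 0.651

Trapezoidal AUC_0→11.25 (oral tablet):
  [0→0.25]: (0.00+35.11)/2 × 0.25 = 4.38875
  [0.25→6.25]: (35.11+8.72)/2 × 6 = 131.49
  [6.25→7.25]: (8.72+6.04)/2 × 1 = 7.38
  [7.25→11.25]: (6.04+1.38)/2 × 4 = 14.84
  Sum = 158.09875 µg/mL·h
F = (AUC_ev/D_ev)/(AUC_iv/D_iv) = (158.09875/20)/(243/20) = 7.9049375/12.15 = 0.6506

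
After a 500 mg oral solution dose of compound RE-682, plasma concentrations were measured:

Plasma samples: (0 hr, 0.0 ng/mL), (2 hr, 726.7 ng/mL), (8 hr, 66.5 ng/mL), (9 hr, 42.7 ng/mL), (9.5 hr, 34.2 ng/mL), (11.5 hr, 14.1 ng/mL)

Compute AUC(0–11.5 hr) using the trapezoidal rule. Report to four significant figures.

AUC = 3228 ng/mL·hr

Trapezoidal AUC_0→11.5:
  [0→2]: (0.0+726.7)/2 × 2 = 726.7
  [2→8]: (726.7+66.5)/2 × 6 = 2379.6
  [8→9]: (66.5+42.7)/2 × 1 = 54.6
  [9→9.5]: (42.7+34.2)/2 × 0.5 = 19.225
  [9.5→11.5]: (34.2+14.1)/2 × 2 = 48.3
  Sum = 3228.425 ng/mL·hr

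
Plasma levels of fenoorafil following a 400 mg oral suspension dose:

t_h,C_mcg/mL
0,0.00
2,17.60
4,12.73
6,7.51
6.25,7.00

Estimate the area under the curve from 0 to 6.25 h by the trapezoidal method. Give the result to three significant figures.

AUC = 70.0 mcg/mL·h

Trapezoidal AUC_0→6.25:
  [0→2]: (0.00+17.60)/2 × 2 = 17.6
  [2→4]: (17.60+12.73)/2 × 2 = 30.33
  [4→6]: (12.73+7.51)/2 × 2 = 20.24
  [6→6.25]: (7.51+7.00)/2 × 0.25 = 1.81375
  Sum = 69.98375 mcg/mL·h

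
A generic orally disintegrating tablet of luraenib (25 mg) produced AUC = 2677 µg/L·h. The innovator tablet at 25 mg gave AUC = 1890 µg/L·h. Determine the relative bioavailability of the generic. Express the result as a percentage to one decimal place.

F_rel = 141.6%

F_rel = (AUC_test/D_test) / (AUC_ref/D_ref)
      = (2677/25) / (1890/25)
      = 107.08 / 75.6 = 1.4164 = 141.64%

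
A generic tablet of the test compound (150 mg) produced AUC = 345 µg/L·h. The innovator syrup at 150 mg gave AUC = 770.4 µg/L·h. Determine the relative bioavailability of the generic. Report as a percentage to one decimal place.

F_rel = (AUC_test/D_test) / (AUC_ref/D_ref)
      = (345/150) / (770.4/150)
      = 2.3 / 5.136 = 0.4478 = 44.78%

F_rel = 44.8%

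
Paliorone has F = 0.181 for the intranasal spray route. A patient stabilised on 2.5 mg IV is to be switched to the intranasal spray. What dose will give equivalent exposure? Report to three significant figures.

D_intranasal = 13.8 mg

For equal systemic exposure: F × D_ev = D_iv
D_ev = D_iv / F = 2.5 / 0.181 = 13.8122 mg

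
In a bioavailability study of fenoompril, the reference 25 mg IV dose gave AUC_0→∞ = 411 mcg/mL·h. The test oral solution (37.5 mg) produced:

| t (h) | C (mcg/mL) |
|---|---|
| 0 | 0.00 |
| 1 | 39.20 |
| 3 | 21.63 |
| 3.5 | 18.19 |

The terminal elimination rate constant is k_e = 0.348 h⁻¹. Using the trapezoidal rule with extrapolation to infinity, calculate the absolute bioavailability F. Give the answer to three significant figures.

F = 0.231

Trapezoidal AUC_0→3.5 (oral solution):
  [0→1]: (0.00+39.20)/2 × 1 = 19.6
  [1→3]: (39.20+21.63)/2 × 2 = 60.83
  [3→3.5]: (21.63+18.19)/2 × 0.5 = 9.955
  Sum = 90.385 mcg/mL·h
Tail: C_last/k_e = 18.19/0.348 = 52.270
AUC_0→∞ (oral solution) = 90.385 + 52.270 = 142.655 mcg/mL·h
F = (AUC_ev/D_ev)/(AUC_iv/D_iv) = (142.655/37.5)/(411/25) = 3.80413/16.44 = 0.2314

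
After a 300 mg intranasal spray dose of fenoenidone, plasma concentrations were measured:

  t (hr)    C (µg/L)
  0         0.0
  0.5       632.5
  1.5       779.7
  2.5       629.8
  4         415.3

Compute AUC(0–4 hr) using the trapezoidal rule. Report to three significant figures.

AUC = 2350 µg/L·hr

Trapezoidal AUC_0→4:
  [0→0.5]: (0.0+632.5)/2 × 0.5 = 158.125
  [0.5→1.5]: (632.5+779.7)/2 × 1 = 706.1
  [1.5→2.5]: (779.7+629.8)/2 × 1 = 704.75
  [2.5→4]: (629.8+415.3)/2 × 1.5 = 783.825
  Sum = 2352.8 µg/L·hr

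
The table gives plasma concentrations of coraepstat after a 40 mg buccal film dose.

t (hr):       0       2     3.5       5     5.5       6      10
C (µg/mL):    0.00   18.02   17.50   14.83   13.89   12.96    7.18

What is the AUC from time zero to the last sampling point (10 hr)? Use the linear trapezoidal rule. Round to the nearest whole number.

Trapezoidal AUC_0→10:
  [0→2]: (0.00+18.02)/2 × 2 = 18.02
  [2→3.5]: (18.02+17.50)/2 × 1.5 = 26.64
  [3.5→5]: (17.50+14.83)/2 × 1.5 = 24.2475
  [5→5.5]: (14.83+13.89)/2 × 0.5 = 7.18
  [5.5→6]: (13.89+12.96)/2 × 0.5 = 6.7125
  [6→10]: (12.96+7.18)/2 × 4 = 40.28
  Sum = 123.08 µg/mL·hr

AUC = 123 µg/mL·hr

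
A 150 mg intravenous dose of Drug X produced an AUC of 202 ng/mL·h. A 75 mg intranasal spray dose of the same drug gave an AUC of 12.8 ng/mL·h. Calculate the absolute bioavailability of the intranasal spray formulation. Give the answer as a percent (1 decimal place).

F = 12.7%

F = (AUC_ev / D_ev) / (AUC_iv / D_iv)
  = (12.8/75) / (202/150)
  = 0.170667 / 1.34667 = 0.1267
  = 12.67%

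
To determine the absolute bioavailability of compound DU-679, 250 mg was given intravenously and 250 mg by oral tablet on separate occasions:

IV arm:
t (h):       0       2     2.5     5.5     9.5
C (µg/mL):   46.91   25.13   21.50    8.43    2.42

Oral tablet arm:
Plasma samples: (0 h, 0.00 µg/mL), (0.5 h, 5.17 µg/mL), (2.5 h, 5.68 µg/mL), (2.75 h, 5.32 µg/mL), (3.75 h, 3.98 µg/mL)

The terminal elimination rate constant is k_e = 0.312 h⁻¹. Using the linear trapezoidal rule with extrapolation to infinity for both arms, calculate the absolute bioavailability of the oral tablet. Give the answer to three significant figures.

F = 0.196

Trapezoidal AUC_0→9.5 (IV):
  [0→2]: (46.91+25.13)/2 × 2 = 72.04
  [2→2.5]: (25.13+21.50)/2 × 0.5 = 11.6575
  [2.5→5.5]: (21.50+8.43)/2 × 3 = 44.895
  [5.5→9.5]: (8.43+2.42)/2 × 4 = 21.7
  Sum = 150.2925 µg/mL·h
IV tail: 2.42/0.312 = 7.756; AUC_iv,0→∞ = 150.2925 + 7.756 = 158.0485 µg/mL·h
Trapezoidal AUC_0→3.75 (oral tablet):
  [0→0.5]: (0.00+5.17)/2 × 0.5 = 1.2925
  [0.5→2.5]: (5.17+5.68)/2 × 2 = 10.85
  [2.5→2.75]: (5.68+5.32)/2 × 0.25 = 1.375
  [2.75→3.75]: (5.32+3.98)/2 × 1 = 4.65
  Sum = 18.1675 µg/mL·h
oral tablet tail: 3.98/0.312 = 12.756; AUC_ev,0→∞ = 18.1675 + 12.756 = 30.9235 µg/mL·h
F = (AUC_ev/D_ev)/(AUC_iv/D_iv) = (30.9235/250)/(158.0485/250) = 0.123694/0.632194 = 0.1957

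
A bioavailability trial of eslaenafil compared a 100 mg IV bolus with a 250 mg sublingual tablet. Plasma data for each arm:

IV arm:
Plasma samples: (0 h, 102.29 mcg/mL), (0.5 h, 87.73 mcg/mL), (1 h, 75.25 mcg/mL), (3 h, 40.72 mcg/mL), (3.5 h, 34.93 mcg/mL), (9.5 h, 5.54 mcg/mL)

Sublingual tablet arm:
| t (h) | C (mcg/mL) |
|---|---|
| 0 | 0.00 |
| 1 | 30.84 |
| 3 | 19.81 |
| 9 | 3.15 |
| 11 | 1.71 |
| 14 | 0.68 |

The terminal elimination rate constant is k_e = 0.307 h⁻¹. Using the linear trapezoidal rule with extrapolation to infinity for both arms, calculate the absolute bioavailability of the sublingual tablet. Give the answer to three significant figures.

Trapezoidal AUC_0→9.5 (IV):
  [0→0.5]: (102.29+87.73)/2 × 0.5 = 47.505
  [0.5→1]: (87.73+75.25)/2 × 0.5 = 40.745
  [1→3]: (75.25+40.72)/2 × 2 = 115.97
  [3→3.5]: (40.72+34.93)/2 × 0.5 = 18.9125
  [3.5→9.5]: (34.93+5.54)/2 × 6 = 121.41
  Sum = 344.5425 mcg/mL·h
IV tail: 5.54/0.307 = 18.046; AUC_iv,0→∞ = 344.5425 + 18.046 = 362.5885 mcg/mL·h
Trapezoidal AUC_0→14 (sublingual tablet):
  [0→1]: (0.00+30.84)/2 × 1 = 15.42
  [1→3]: (30.84+19.81)/2 × 2 = 50.65
  [3→9]: (19.81+3.15)/2 × 6 = 68.88
  [9→11]: (3.15+1.71)/2 × 2 = 4.86
  [11→14]: (1.71+0.68)/2 × 3 = 3.585
  Sum = 143.395 mcg/mL·h
sublingual tablet tail: 0.68/0.307 = 2.215; AUC_ev,0→∞ = 143.395 + 2.215 = 145.61 mcg/mL·h
F = (AUC_ev/D_ev)/(AUC_iv/D_iv) = (145.61/250)/(362.5885/100) = 0.58244/3.625885 = 0.1606

F = 0.161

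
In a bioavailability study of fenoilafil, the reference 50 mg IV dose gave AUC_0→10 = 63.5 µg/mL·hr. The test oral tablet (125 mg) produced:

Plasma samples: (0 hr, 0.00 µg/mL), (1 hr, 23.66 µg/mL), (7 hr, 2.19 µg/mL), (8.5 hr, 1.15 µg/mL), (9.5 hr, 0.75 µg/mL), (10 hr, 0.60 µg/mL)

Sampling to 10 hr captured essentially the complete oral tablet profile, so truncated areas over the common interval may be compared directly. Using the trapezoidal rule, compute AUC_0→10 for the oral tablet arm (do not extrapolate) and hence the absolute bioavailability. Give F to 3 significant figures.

Trapezoidal AUC_0→10 (oral tablet):
  [0→1]: (0.00+23.66)/2 × 1 = 11.83
  [1→7]: (23.66+2.19)/2 × 6 = 77.55
  [7→8.5]: (2.19+1.15)/2 × 1.5 = 2.505
  [8.5→9.5]: (1.15+0.75)/2 × 1 = 0.95
  [9.5→10]: (0.75+0.60)/2 × 0.5 = 0.3375
  Sum = 93.1725 µg/mL·hr
F = (AUC_ev/D_ev)/(AUC_iv/D_iv) = (93.1725/125)/(63.5/50) = 0.74538/1.27 = 0.5869

F = 0.587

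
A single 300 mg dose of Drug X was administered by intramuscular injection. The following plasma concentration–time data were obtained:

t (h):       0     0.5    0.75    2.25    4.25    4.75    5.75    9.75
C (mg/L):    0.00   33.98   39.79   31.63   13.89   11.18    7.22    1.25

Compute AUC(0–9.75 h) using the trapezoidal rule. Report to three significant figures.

Trapezoidal AUC_0→9.75:
  [0→0.5]: (0.00+33.98)/2 × 0.5 = 8.495
  [0.5→0.75]: (33.98+39.79)/2 × 0.25 = 9.22125
  [0.75→2.25]: (39.79+31.63)/2 × 1.5 = 53.565
  [2.25→4.25]: (31.63+13.89)/2 × 2 = 45.52
  [4.25→4.75]: (13.89+11.18)/2 × 0.5 = 6.2675
  [4.75→5.75]: (11.18+7.22)/2 × 1 = 9.2
  [5.75→9.75]: (7.22+1.25)/2 × 4 = 16.94
  Sum = 149.20875 mg/L·h

AUC = 149 mg/L·h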